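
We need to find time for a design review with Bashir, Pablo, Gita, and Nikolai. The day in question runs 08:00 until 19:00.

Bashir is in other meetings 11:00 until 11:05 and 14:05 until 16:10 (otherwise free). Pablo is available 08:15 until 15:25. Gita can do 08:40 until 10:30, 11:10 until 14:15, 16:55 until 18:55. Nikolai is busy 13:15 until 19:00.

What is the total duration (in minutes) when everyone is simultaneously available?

235

Bashir free: 08:00-11:00, 11:05-14:05, 16:10-19:00 (invert busy blocks within the working day).
Pablo free: 08:15-15:25.
Gita free: 08:40-10:30, 11:10-14:15, 16:55-18:55.
Nikolai free: 08:00-13:15 (invert busy blocks within the working day).
Bashir ∩ Pablo: 08:15-11:00, 11:05-14:05.
Bashir ∩ Pablo ∩ Gita: 08:40-10:30, 11:10-14:05.
Bashir ∩ Pablo ∩ Gita ∩ Nikolai: 08:40-10:30, 11:10-13:15.
So the common availability across everyone is 08:40-10:30, 11:10-13:15.
Summing the common windows: 110 + 125 = 235 minutes.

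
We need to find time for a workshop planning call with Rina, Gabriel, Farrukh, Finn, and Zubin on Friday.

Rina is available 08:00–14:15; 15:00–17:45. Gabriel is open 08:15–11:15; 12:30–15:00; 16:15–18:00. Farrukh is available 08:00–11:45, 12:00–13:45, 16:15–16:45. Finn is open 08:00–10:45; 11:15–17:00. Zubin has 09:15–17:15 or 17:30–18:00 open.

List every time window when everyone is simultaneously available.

Rina ∩ Gabriel: 08:15-11:15, 12:30-14:15, 16:15-17:45.
Rina ∩ Gabriel ∩ Farrukh: 08:15-11:15, 12:30-13:45, 16:15-16:45.
Rina ∩ Gabriel ∩ Farrukh ∩ Finn: 08:15-10:45, 12:30-13:45, 16:15-16:45.
Rina ∩ Gabriel ∩ Farrukh ∩ Finn ∩ Zubin: 09:15-10:45, 12:30-13:45, 16:15-16:45.
So the common availability across everyone is 09:15-10:45, 12:30-13:45, 16:15-16:45.

09:15-10:45, 12:30-13:45, 16:15-16:45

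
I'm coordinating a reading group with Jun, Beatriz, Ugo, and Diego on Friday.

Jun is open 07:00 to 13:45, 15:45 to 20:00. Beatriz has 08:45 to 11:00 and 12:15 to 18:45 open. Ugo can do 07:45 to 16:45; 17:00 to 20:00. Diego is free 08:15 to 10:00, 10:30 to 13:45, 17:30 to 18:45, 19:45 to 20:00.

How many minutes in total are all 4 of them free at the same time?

270

Jun ∩ Beatriz: 08:45-11:00, 12:15-13:45, 15:45-18:45.
Jun ∩ Beatriz ∩ Ugo: 08:45-11:00, 12:15-13:45, 15:45-16:45, 17:00-18:45.
Jun ∩ Beatriz ∩ Ugo ∩ Diego: 08:45-10:00, 10:30-11:00, 12:15-13:45, 17:30-18:45.
Summing the common windows: 75 + 30 + 90 + 75 = 270 minutes.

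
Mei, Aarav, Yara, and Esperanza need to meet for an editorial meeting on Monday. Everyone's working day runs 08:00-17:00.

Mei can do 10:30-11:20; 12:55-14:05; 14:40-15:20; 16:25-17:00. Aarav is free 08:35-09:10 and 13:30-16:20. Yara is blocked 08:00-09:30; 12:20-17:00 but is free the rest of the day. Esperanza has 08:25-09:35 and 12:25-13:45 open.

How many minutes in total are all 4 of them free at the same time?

0

Mei free: 10:30-11:20, 12:55-14:05, 14:40-15:20, 16:25-17:00.
Aarav free: 08:35-09:10, 13:30-16:20.
Yara free: 09:30-12:20 (invert busy blocks within the working day).
Esperanza free: 08:25-09:35, 12:25-13:45.
Mei ∩ Aarav: 13:30-14:05, 14:40-15:20.
Mei ∩ Aarav ∩ Yara: ∅.
Mei ∩ Aarav ∩ Yara ∩ Esperanza: ∅.
There is no time when everyone is free.
There is no common window, so the total is 0 minutes.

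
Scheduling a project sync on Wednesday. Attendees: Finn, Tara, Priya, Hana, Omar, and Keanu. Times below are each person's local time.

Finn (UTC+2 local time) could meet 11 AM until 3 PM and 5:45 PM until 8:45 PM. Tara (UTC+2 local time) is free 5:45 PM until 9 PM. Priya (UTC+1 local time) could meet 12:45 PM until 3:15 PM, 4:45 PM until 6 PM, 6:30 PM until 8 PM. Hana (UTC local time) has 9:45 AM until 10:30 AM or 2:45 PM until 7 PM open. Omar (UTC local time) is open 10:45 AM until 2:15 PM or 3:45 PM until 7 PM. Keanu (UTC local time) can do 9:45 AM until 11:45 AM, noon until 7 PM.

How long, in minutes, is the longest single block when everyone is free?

Finn in UTC: 09:00-13:00, 15:45-18:45 (subtract 2h to convert from UTC+2).
Tara in UTC: 15:45-19:00 (subtract 2h to convert from UTC+2).
Priya in UTC: 11:45-14:15, 15:45-17:00, 17:30-19:00 (subtract 1h to convert from UTC+1).
Hana in UTC: 09:45-10:30, 14:45-19:00.
Omar in UTC: 10:45-14:15, 15:45-19:00.
Keanu in UTC: 09:45-11:45, 12:00-19:00.
Finn ∩ Tara: 15:45-18:45.
Finn ∩ Tara ∩ Priya: 15:45-17:00, 17:30-18:45.
Finn ∩ Tara ∩ Priya ∩ Hana: 15:45-17:00, 17:30-18:45.
Finn ∩ Tara ∩ Priya ∩ Hana ∩ Omar: 15:45-17:00, 17:30-18:45.
Finn ∩ Tara ∩ Priya ∩ Hana ∩ Omar ∩ Keanu: 15:45-17:00, 17:30-18:45.
The longest is 15:45-17:00 at 75 minutes.

75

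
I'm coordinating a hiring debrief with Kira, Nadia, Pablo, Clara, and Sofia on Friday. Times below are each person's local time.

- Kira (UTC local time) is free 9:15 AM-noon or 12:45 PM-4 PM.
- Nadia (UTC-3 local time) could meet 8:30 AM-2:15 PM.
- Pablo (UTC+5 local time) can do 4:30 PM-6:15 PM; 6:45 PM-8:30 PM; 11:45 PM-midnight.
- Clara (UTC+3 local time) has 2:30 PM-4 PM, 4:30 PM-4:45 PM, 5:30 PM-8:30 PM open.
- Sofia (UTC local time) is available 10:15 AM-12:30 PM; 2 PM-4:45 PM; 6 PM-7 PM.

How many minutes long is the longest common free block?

Kira in UTC: 09:15-12:00, 12:45-16:00.
Nadia in UTC: 11:30-17:15 (add 3h to convert from UTC-3).
Pablo in UTC: 11:30-13:15, 13:45-15:30, 18:45-19:00 (subtract 5h to convert from UTC+5).
Clara in UTC: 11:30-13:00, 13:30-13:45, 14:30-17:30 (subtract 3h to convert from UTC+3).
Sofia in UTC: 10:15-12:30, 14:00-16:45, 18:00-19:00.
Kira ∩ Nadia: 11:30-12:00, 12:45-16:00.
Kira ∩ Nadia ∩ Pablo: 11:30-12:00, 12:45-13:15, 13:45-15:30.
Kira ∩ Nadia ∩ Pablo ∩ Clara: 11:30-12:00, 12:45-13:00, 14:30-15:30.
Kira ∩ Nadia ∩ Pablo ∩ Clara ∩ Sofia: 11:30-12:00, 14:30-15:30.
So the common availability across everyone is 11:30-12:00, 14:30-15:30.
The longest is 14:30-15:30 at 60 minutes.

60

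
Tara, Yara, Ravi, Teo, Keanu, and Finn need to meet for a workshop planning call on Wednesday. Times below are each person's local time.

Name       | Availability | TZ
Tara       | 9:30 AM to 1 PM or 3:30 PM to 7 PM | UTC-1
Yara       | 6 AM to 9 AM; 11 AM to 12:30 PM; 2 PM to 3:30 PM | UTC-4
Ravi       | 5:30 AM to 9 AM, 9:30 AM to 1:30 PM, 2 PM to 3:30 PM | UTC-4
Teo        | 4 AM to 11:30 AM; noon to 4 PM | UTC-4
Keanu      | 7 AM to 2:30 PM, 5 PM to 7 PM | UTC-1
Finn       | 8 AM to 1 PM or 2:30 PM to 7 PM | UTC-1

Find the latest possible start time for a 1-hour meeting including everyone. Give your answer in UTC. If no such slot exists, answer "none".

Tara in UTC: 10:30-14:00, 16:30-20:00 (add 1h to convert from UTC-1).
Yara in UTC: 10:00-13:00, 15:00-16:30, 18:00-19:30 (add 4h to convert from UTC-4).
Ravi in UTC: 09:30-13:00, 13:30-17:30, 18:00-19:30 (add 4h to convert from UTC-4).
Teo in UTC: 08:00-15:30, 16:00-20:00 (add 4h to convert from UTC-4).
Keanu in UTC: 08:00-15:30, 18:00-20:00 (add 1h to convert from UTC-1).
Finn in UTC: 09:00-14:00, 15:30-20:00 (add 1h to convert from UTC-1).
Tara ∩ Yara: 10:30-13:00, 18:00-19:30.
Tara ∩ Yara ∩ Ravi: 10:30-13:00, 18:00-19:30.
Tara ∩ Yara ∩ Ravi ∩ Teo: 10:30-13:00, 18:00-19:30.
Tara ∩ Yara ∩ Ravi ∩ Teo ∩ Keanu: 10:30-13:00, 18:00-19:30.
Tara ∩ Yara ∩ Ravi ∩ Teo ∩ Keanu ∩ Finn: 10:30-13:00, 18:00-19:30.
The last common window of at least 60 minutes is 18:00-19:30; a 60-minute meeting can start as late as 18:30 and still end by 19:30.

18:30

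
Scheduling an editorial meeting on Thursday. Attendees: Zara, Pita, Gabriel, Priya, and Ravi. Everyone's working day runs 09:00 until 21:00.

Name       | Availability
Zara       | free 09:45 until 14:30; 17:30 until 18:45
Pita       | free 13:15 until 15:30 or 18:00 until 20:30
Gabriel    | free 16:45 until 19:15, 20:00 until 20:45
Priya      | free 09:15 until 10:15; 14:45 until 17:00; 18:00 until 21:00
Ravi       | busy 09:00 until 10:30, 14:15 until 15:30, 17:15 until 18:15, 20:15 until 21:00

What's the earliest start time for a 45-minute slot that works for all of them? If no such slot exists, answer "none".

none

Zara free: 09:45-14:30, 17:30-18:45.
Pita free: 13:15-15:30, 18:00-20:30.
Gabriel free: 16:45-19:15, 20:00-20:45.
Priya free: 09:15-10:15, 14:45-17:00, 18:00-21:00.
Ravi free: 10:30-14:15, 15:30-17:15, 18:15-20:15 (invert busy blocks within the working day).
Zara ∩ Pita: 13:15-14:30, 18:00-18:45.
Zara ∩ Pita ∩ Gabriel: 18:00-18:45.
Zara ∩ Pita ∩ Gabriel ∩ Priya: 18:00-18:45.
Zara ∩ Pita ∩ Gabriel ∩ Priya ∩ Ravi: 18:15-18:45.
No common window is at least 45 minutes long.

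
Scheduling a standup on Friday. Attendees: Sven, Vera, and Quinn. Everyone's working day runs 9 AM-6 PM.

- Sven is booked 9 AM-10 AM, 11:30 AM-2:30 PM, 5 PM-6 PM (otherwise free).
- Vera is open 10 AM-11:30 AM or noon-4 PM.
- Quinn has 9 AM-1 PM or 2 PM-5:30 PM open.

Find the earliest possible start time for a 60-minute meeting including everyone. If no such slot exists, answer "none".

10:00

Sven free: 10:00-11:30, 14:30-17:00 (invert busy blocks within the working day).
Vera free: 10:00-11:30, 12:00-16:00.
Quinn free: 09:00-13:00, 14:00-17:30.
Sven ∩ Vera: 10:00-11:30, 14:30-16:00.
Sven ∩ Vera ∩ Quinn: 10:00-11:30, 14:30-16:00.
Those are the intersection windows.
The first common window of at least 60 minutes is 10:00-11:30, so the earliest start is 10:00.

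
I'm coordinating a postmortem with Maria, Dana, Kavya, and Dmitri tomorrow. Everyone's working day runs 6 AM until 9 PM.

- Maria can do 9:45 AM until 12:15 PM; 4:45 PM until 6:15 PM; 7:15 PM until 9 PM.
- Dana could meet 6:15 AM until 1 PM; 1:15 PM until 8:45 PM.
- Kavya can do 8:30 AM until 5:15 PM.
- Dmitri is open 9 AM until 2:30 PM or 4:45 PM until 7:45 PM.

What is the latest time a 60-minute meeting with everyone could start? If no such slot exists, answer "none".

11:15

Maria ∩ Dana: 09:45-12:15, 16:45-18:15, 19:15-20:45.
Maria ∩ Dana ∩ Kavya: 09:45-12:15, 16:45-17:15.
Maria ∩ Dana ∩ Kavya ∩ Dmitri: 09:45-12:15, 16:45-17:15.
The last common window of at least 60 minutes is 09:45-12:15; a 60-minute meeting can start as late as 11:15 and still end by 12:15.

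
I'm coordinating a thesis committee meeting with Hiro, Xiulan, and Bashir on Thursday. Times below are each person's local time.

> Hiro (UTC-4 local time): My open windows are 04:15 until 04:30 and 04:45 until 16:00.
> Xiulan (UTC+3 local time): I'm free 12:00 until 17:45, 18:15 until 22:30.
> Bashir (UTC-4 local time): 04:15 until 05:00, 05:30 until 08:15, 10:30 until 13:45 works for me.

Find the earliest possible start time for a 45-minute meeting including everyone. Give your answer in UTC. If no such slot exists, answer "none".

Hiro in UTC: 08:15-08:30, 08:45-20:00 (add 4h to convert from UTC-4).
Xiulan in UTC: 09:00-14:45, 15:15-19:30 (subtract 3h to convert from UTC+3).
Bashir in UTC: 08:15-09:00, 09:30-12:15, 14:30-17:45 (add 4h to convert from UTC-4).
Hiro ∩ Xiulan: 09:00-14:45, 15:15-19:30.
Hiro ∩ Xiulan ∩ Bashir: 09:30-12:15, 14:30-14:45, 15:15-17:45.
So the common availability across everyone is 09:30-12:15, 14:30-14:45, 15:15-17:45.
The first common window of at least 45 minutes is 09:30-12:15, so the earliest start is 09:30.

09:30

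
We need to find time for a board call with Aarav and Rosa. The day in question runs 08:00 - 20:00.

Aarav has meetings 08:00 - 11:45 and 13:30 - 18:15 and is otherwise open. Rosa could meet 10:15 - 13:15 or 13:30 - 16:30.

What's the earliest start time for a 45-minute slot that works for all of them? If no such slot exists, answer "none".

Aarav free: 11:45-13:30, 18:15-20:00 (invert busy blocks within the working day).
Rosa free: 10:15-13:15, 13:30-16:30.
Aarav ∩ Rosa: 11:45-13:15.
Those are the intersection windows.
The first common window of at least 45 minutes is 11:45-13:15, so the earliest start is 11:45.

11:45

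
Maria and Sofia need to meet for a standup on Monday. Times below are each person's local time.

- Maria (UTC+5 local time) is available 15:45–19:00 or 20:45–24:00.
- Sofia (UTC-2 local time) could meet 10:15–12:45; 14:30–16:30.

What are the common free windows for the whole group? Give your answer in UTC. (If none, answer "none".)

12:15-14:00, 16:30-18:30

Maria in UTC: 10:45-14:00, 15:45-19:00 (subtract 5h to convert from UTC+5).
Sofia in UTC: 12:15-14:45, 16:30-18:30 (add 2h to convert from UTC-2).
Maria ∩ Sofia: 12:15-14:00, 16:30-18:30.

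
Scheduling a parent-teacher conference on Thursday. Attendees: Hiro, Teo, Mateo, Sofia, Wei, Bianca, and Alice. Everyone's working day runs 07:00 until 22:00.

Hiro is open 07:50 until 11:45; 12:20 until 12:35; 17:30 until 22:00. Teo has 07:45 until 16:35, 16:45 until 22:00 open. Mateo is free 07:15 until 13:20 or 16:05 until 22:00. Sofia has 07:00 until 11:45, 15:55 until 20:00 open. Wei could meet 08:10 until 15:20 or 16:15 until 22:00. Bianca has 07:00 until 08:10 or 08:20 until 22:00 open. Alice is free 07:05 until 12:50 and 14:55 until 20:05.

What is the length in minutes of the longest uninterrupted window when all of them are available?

Hiro ∩ Teo: 07:50-11:45, 12:20-12:35, 17:30-22:00.
Hiro ∩ Teo ∩ Mateo: 07:50-11:45, 12:20-12:35, 17:30-22:00.
Hiro ∩ Teo ∩ Mateo ∩ Sofia: 07:50-11:45, 17:30-20:00.
Hiro ∩ Teo ∩ Mateo ∩ Sofia ∩ Wei: 08:10-11:45, 17:30-20:00.
Hiro ∩ Teo ∩ Mateo ∩ Sofia ∩ Wei ∩ Bianca: 08:20-11:45, 17:30-20:00.
Hiro ∩ Teo ∩ Mateo ∩ Sofia ∩ Wei ∩ Bianca ∩ Alice: 08:20-11:45, 17:30-20:00.
The longest is 08:20-11:45 at 205 minutes.

205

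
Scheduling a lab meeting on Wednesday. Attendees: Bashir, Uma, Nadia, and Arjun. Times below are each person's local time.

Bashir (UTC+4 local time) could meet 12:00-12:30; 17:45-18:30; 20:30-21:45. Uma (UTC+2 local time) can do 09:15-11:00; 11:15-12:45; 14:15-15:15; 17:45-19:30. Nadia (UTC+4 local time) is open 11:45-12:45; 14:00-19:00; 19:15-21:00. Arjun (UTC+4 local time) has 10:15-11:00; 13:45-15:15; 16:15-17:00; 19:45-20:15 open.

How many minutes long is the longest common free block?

Bashir in UTC: 08:00-08:30, 13:45-14:30, 16:30-17:45 (subtract 4h to convert from UTC+4).
Uma in UTC: 07:15-09:00, 09:15-10:45, 12:15-13:15, 15:45-17:30 (subtract 2h to convert from UTC+2).
Nadia in UTC: 07:45-08:45, 10:00-15:00, 15:15-17:00 (subtract 4h to convert from UTC+4).
Arjun in UTC: 06:15-07:00, 09:45-11:15, 12:15-13:00, 15:45-16:15 (subtract 4h to convert from UTC+4).
Bashir ∩ Uma: 08:00-08:30, 16:30-17:30.
Bashir ∩ Uma ∩ Nadia: 08:00-08:30, 16:30-17:00.
Bashir ∩ Uma ∩ Nadia ∩ Arjun: ∅.
There is no time when everyone is free.
No common window exists, so the longest block is 0 minutes.

0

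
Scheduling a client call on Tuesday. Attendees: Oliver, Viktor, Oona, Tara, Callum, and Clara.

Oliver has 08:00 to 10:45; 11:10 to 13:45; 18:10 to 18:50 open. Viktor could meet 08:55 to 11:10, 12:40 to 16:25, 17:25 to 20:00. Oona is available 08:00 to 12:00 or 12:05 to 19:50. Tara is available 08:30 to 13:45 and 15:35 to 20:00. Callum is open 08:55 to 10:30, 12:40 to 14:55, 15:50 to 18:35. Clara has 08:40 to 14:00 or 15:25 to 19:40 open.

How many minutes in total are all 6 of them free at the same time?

Oliver ∩ Viktor: 08:55-10:45, 12:40-13:45, 18:10-18:50.
Oliver ∩ Viktor ∩ Oona: 08:55-10:45, 12:40-13:45, 18:10-18:50.
Oliver ∩ Viktor ∩ Oona ∩ Tara: 08:55-10:45, 12:40-13:45, 18:10-18:50.
Oliver ∩ Viktor ∩ Oona ∩ Tara ∩ Callum: 08:55-10:30, 12:40-13:45, 18:10-18:35.
Oliver ∩ Viktor ∩ Oona ∩ Tara ∩ Callum ∩ Clara: 08:55-10:30, 12:40-13:45, 18:10-18:35.
So the common availability across everyone is 08:55-10:30, 12:40-13:45, 18:10-18:35.
Summing the common windows: 95 + 65 + 25 = 185 minutes.

185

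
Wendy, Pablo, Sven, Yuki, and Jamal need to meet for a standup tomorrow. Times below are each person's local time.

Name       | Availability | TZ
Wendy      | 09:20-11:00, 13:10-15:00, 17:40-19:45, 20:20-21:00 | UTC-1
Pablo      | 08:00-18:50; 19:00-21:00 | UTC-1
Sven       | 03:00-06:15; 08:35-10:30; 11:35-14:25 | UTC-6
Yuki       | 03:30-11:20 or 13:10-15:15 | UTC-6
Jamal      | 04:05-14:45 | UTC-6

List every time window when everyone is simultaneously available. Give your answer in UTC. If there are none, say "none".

10:20-12:00, 14:35-16:00, 19:10-19:50, 20:00-20:25

Wendy in UTC: 10:20-12:00, 14:10-16:00, 18:40-20:45, 21:20-22:00 (add 1h to convert from UTC-1).
Pablo in UTC: 09:00-19:50, 20:00-22:00 (add 1h to convert from UTC-1).
Sven in UTC: 09:00-12:15, 14:35-16:30, 17:35-20:25 (add 6h to convert from UTC-6).
Yuki in UTC: 09:30-17:20, 19:10-21:15 (add 6h to convert from UTC-6).
Jamal in UTC: 10:05-20:45 (add 6h to convert from UTC-6).
Wendy ∩ Pablo: 10:20-12:00, 14:10-16:00, 18:40-19:50, 20:00-20:45, 21:20-22:00.
Wendy ∩ Pablo ∩ Sven: 10:20-12:00, 14:35-16:00, 18:40-19:50, 20:00-20:25.
Wendy ∩ Pablo ∩ Sven ∩ Yuki: 10:20-12:00, 14:35-16:00, 19:10-19:50, 20:00-20:25.
Wendy ∩ Pablo ∩ Sven ∩ Yuki ∩ Jamal: 10:20-12:00, 14:35-16:00, 19:10-19:50, 20:00-20:25.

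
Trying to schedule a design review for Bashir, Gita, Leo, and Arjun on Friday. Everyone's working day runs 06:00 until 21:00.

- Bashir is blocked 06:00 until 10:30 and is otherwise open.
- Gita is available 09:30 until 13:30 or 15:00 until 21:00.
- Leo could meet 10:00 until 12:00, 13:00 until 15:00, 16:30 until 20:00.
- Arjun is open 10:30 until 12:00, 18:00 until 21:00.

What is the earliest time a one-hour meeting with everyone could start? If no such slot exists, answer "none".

Bashir free: 10:30-21:00 (invert busy blocks within the working day).
Gita free: 09:30-13:30, 15:00-21:00.
Leo free: 10:00-12:00, 13:00-15:00, 16:30-20:00.
Arjun free: 10:30-12:00, 18:00-21:00.
Bashir ∩ Gita: 10:30-13:30, 15:00-21:00.
Bashir ∩ Gita ∩ Leo: 10:30-12:00, 13:00-13:30, 16:30-20:00.
Bashir ∩ Gita ∩ Leo ∩ Arjun: 10:30-12:00, 18:00-20:00.
So the common availability across everyone is 10:30-12:00, 18:00-20:00.
The first common window of at least 60 minutes is 10:30-12:00, so the earliest start is 10:30.

10:30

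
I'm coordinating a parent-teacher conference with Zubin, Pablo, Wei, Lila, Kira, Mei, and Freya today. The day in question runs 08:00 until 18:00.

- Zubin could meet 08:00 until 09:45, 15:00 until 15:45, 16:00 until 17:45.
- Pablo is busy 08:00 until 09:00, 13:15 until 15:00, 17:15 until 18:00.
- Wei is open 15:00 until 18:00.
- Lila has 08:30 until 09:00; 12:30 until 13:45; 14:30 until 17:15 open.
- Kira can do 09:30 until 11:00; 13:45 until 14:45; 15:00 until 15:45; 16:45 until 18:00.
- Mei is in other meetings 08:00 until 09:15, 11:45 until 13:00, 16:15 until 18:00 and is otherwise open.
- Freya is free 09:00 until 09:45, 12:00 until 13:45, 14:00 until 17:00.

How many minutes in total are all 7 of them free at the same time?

45

Zubin free: 08:00-09:45, 15:00-15:45, 16:00-17:45.
Pablo free: 09:00-13:15, 15:00-17:15 (invert busy blocks within the working day).
Wei free: 15:00-18:00.
Lila free: 08:30-09:00, 12:30-13:45, 14:30-17:15.
Kira free: 09:30-11:00, 13:45-14:45, 15:00-15:45, 16:45-18:00.
Mei free: 09:15-11:45, 13:00-16:15 (invert busy blocks within the working day).
Freya free: 09:00-09:45, 12:00-13:45, 14:00-17:00.
Zubin ∩ Pablo: 09:00-09:45, 15:00-15:45, 16:00-17:15.
Zubin ∩ Pablo ∩ Wei: 15:00-15:45, 16:00-17:15.
Zubin ∩ Pablo ∩ Wei ∩ Lila: 15:00-15:45, 16:00-17:15.
Zubin ∩ Pablo ∩ Wei ∩ Lila ∩ Kira: 15:00-15:45, 16:45-17:15.
Zubin ∩ Pablo ∩ Wei ∩ Lila ∩ Kira ∩ Mei: 15:00-15:45.
Zubin ∩ Pablo ∩ Wei ∩ Lila ∩ Kira ∩ Mei ∩ Freya: 15:00-15:45.
That's a single block of 45 minutes.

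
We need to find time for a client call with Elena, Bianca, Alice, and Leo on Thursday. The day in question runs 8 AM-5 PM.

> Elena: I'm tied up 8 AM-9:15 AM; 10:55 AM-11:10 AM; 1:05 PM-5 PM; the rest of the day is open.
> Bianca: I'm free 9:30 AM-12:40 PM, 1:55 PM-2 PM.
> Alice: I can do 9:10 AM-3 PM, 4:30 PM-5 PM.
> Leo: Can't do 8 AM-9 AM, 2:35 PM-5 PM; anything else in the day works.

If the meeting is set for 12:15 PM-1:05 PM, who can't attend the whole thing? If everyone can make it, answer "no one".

Bianca

Elena free: 09:15-10:55, 11:10-13:05 (invert busy blocks within the working day).
Bianca free: 09:30-12:40, 13:55-14:00.
Alice free: 09:10-15:00, 16:30-17:00.
Leo free: 09:00-14:35 (invert busy blocks within the working day).
Elena: free for 12:15-13:05. Bianca: not fully free for 12:15-13:05. Alice: free for 12:15-13:05. Leo: free for 12:15-13:05.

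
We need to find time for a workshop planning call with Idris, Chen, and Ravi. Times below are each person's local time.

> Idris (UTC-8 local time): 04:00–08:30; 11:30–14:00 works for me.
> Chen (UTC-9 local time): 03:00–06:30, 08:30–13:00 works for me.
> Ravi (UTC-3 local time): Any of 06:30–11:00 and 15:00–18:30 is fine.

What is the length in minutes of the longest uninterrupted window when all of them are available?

120

Idris in UTC: 12:00-16:30, 19:30-22:00 (add 8h to convert from UTC-8).
Chen in UTC: 12:00-15:30, 17:30-22:00 (add 9h to convert from UTC-9).
Ravi in UTC: 09:30-14:00, 18:00-21:30 (add 3h to convert from UTC-3).
Idris ∩ Chen: 12:00-15:30, 19:30-22:00.
Idris ∩ Chen ∩ Ravi: 12:00-14:00, 19:30-21:30.
So the common availability across everyone is 12:00-14:00, 19:30-21:30.
The longest is 12:00-14:00 at 120 minutes.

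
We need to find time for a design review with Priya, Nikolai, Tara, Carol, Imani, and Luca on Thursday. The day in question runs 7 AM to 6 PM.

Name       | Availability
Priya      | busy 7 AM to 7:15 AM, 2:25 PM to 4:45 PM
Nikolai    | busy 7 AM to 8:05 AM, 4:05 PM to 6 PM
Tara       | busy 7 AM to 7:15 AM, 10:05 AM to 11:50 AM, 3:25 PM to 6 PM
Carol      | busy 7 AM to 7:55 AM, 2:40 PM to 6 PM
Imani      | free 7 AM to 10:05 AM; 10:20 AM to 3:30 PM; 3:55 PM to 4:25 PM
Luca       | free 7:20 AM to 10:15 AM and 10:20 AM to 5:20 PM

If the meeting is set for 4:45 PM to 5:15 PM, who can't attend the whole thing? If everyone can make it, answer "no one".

Priya free: 07:15-14:25, 16:45-18:00 (invert busy blocks within the working day).
Nikolai free: 08:05-16:05 (invert busy blocks within the working day).
Tara free: 07:15-10:05, 11:50-15:25 (invert busy blocks within the working day).
Carol free: 07:55-14:40 (invert busy blocks within the working day).
Imani free: 07:00-10:05, 10:20-15:30, 15:55-16:25.
Luca free: 07:20-10:15, 10:20-17:20.
Priya: free for 16:45-17:15. Nikolai: not fully free for 16:45-17:15. Tara: not fully free for 16:45-17:15. Carol: not fully free for 16:45-17:15. Imani: not fully free for 16:45-17:15. Luca: free for 16:45-17:15.

Carol, Imani, Nikolai, Tara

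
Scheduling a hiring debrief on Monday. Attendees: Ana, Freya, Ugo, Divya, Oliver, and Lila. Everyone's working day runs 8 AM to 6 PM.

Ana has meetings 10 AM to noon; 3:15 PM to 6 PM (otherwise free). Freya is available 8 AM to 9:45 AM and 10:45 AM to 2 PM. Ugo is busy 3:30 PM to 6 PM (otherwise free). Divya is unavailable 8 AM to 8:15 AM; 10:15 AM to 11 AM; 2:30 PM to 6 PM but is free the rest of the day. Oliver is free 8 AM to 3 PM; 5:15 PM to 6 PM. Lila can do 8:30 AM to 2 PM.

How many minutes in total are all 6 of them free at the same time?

195

Ana free: 08:00-10:00, 12:00-15:15 (invert busy blocks within the working day).
Freya free: 08:00-09:45, 10:45-14:00.
Ugo free: 08:00-15:30 (invert busy blocks within the working day).
Divya free: 08:15-10:15, 11:00-14:30 (invert busy blocks within the working day).
Oliver free: 08:00-15:00, 17:15-18:00.
Lila free: 08:30-14:00.
Ana ∩ Freya: 08:00-09:45, 12:00-14:00.
Ana ∩ Freya ∩ Ugo: 08:00-09:45, 12:00-14:00.
Ana ∩ Freya ∩ Ugo ∩ Divya: 08:15-09:45, 12:00-14:00.
Ana ∩ Freya ∩ Ugo ∩ Divya ∩ Oliver: 08:15-09:45, 12:00-14:00.
Ana ∩ Freya ∩ Ugo ∩ Divya ∩ Oliver ∩ Lila: 08:30-09:45, 12:00-14:00.
Summing the common windows: 75 + 120 = 195 minutes.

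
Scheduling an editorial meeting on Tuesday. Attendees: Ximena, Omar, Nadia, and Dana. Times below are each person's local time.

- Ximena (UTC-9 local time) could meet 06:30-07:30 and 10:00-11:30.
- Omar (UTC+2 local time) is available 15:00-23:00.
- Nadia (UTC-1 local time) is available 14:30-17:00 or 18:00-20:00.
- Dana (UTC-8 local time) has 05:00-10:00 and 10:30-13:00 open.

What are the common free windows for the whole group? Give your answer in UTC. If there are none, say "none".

15:30-16:30, 19:00-20:30

Ximena in UTC: 15:30-16:30, 19:00-20:30 (add 9h to convert from UTC-9).
Omar in UTC: 13:00-21:00 (subtract 2h to convert from UTC+2).
Nadia in UTC: 15:30-18:00, 19:00-21:00 (add 1h to convert from UTC-1).
Dana in UTC: 13:00-18:00, 18:30-21:00 (add 8h to convert from UTC-8).
Ximena ∩ Omar: 15:30-16:30, 19:00-20:30.
Ximena ∩ Omar ∩ Nadia: 15:30-16:30, 19:00-20:30.
Ximena ∩ Omar ∩ Nadia ∩ Dana: 15:30-16:30, 19:00-20:30.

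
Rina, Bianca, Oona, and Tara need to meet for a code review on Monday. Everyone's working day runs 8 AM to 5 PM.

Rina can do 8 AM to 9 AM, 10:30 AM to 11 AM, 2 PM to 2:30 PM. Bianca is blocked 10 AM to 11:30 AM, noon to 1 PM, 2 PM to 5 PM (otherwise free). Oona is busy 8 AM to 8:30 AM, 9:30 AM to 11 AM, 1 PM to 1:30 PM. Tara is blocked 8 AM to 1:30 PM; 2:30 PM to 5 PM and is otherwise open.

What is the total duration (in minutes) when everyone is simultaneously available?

Rina free: 08:00-09:00, 10:30-11:00, 14:00-14:30.
Bianca free: 08:00-10:00, 11:30-12:00, 13:00-14:00 (invert busy blocks within the working day).
Oona free: 08:30-09:30, 11:00-13:00, 13:30-17:00 (invert busy blocks within the working day).
Tara free: 13:30-14:30 (invert busy blocks within the working day).
Rina ∩ Bianca: 08:00-09:00.
Rina ∩ Bianca ∩ Oona: 08:30-09:00.
Rina ∩ Bianca ∩ Oona ∩ Tara: ∅.
There is no time when everyone is free.
There is no common window, so the total is 0 minutes.

0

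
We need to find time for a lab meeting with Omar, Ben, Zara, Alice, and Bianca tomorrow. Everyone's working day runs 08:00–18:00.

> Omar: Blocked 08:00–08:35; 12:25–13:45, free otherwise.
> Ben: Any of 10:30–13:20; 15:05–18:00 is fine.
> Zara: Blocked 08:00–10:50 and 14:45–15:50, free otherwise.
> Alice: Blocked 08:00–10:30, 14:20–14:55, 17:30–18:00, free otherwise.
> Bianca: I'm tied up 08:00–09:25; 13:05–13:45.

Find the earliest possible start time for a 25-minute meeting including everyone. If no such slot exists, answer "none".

Omar free: 08:35-12:25, 13:45-18:00 (invert busy blocks within the working day).
Ben free: 10:30-13:20, 15:05-18:00.
Zara free: 10:50-14:45, 15:50-18:00 (invert busy blocks within the working day).
Alice free: 10:30-14:20, 14:55-17:30 (invert busy blocks within the working day).
Bianca free: 09:25-13:05, 13:45-18:00 (invert busy blocks within the working day).
Omar ∩ Ben: 10:30-12:25, 15:05-18:00.
Omar ∩ Ben ∩ Zara: 10:50-12:25, 15:50-18:00.
Omar ∩ Ben ∩ Zara ∩ Alice: 10:50-12:25, 15:50-17:30.
Omar ∩ Ben ∩ Zara ∩ Alice ∩ Bianca: 10:50-12:25, 15:50-17:30.
So the common availability across everyone is 10:50-12:25, 15:50-17:30.
The first common window of at least 25 minutes is 10:50-12:25, so the earliest start is 10:50.

10:50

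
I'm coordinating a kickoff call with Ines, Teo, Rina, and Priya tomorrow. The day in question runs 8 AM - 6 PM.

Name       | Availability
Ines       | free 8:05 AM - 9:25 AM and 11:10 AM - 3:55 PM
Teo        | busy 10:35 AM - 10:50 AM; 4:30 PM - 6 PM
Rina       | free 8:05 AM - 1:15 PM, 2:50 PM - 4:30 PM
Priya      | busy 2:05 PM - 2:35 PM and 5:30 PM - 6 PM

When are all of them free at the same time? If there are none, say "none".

08:05-09:25, 11:10-13:15, 14:50-15:55

Ines free: 08:05-09:25, 11:10-15:55.
Teo free: 08:00-10:35, 10:50-16:30 (invert busy blocks within the working day).
Rina free: 08:05-13:15, 14:50-16:30.
Priya free: 08:00-14:05, 14:35-17:30 (invert busy blocks within the working day).
Ines ∩ Teo: 08:05-09:25, 11:10-15:55.
Ines ∩ Teo ∩ Rina: 08:05-09:25, 11:10-13:15, 14:50-15:55.
Ines ∩ Teo ∩ Rina ∩ Priya: 08:05-09:25, 11:10-13:15, 14:50-15:55.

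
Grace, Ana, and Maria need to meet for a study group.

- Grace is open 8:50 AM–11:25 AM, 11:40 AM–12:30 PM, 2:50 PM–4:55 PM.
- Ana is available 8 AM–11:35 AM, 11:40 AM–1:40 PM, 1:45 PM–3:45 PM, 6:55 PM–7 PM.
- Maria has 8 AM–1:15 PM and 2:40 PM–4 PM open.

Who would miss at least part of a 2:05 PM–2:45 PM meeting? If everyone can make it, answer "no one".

Grace: not fully free for 14:05-14:45. Ana: free for 14:05-14:45. Maria: not fully free for 14:05-14:45.

Grace, Maria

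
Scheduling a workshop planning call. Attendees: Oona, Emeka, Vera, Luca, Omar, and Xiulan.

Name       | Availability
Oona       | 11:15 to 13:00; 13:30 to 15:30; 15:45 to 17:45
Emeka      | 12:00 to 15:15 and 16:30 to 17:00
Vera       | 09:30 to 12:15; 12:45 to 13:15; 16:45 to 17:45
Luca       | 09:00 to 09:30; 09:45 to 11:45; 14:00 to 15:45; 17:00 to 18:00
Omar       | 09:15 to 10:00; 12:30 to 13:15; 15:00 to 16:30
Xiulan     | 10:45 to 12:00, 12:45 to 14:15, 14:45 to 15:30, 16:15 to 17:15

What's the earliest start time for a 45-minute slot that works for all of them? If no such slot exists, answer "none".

Oona ∩ Emeka: 12:00-13:00, 13:30-15:15, 16:30-17:00.
Oona ∩ Emeka ∩ Vera: 12:00-12:15, 12:45-13:00, 16:45-17:00.
Oona ∩ Emeka ∩ Vera ∩ Luca: ∅.
Oona ∩ Emeka ∩ Vera ∩ Luca ∩ Omar: ∅.
Oona ∩ Emeka ∩ Vera ∩ Luca ∩ Omar ∩ Xiulan: ∅.
There is no time when everyone is free.
No common window is at least 45 minutes long.

none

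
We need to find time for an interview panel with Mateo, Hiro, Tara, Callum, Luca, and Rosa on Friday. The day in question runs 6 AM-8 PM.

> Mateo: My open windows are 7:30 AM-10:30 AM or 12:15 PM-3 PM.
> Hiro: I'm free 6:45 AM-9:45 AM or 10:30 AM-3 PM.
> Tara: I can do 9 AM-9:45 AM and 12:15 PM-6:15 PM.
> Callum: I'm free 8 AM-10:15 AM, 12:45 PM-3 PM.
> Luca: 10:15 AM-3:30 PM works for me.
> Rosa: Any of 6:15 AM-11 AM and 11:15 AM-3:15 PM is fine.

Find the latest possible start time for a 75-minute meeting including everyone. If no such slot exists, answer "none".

13:45

Mateo ∩ Hiro: 07:30-09:45, 12:15-15:00.
Mateo ∩ Hiro ∩ Tara: 09:00-09:45, 12:15-15:00.
Mateo ∩ Hiro ∩ Tara ∩ Callum: 09:00-09:45, 12:45-15:00.
Mateo ∩ Hiro ∩ Tara ∩ Callum ∩ Luca: 12:45-15:00.
Mateo ∩ Hiro ∩ Tara ∩ Callum ∩ Luca ∩ Rosa: 12:45-15:00.
The last common window of at least 75 minutes is 12:45-15:00; a 75-minute meeting can start as late as 13:45 and still end by 15:00.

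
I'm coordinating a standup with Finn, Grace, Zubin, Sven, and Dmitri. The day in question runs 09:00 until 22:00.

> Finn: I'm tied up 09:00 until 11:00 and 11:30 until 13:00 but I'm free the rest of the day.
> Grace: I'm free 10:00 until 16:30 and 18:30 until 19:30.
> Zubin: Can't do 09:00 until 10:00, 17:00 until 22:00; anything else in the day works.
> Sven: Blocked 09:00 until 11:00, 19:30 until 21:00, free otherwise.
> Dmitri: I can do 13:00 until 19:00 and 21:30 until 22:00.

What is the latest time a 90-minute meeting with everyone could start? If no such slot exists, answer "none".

Finn free: 11:00-11:30, 13:00-22:00 (invert busy blocks within the working day).
Grace free: 10:00-16:30, 18:30-19:30.
Zubin free: 10:00-17:00 (invert busy blocks within the working day).
Sven free: 11:00-19:30, 21:00-22:00 (invert busy blocks within the working day).
Dmitri free: 13:00-19:00, 21:30-22:00.
Finn ∩ Grace: 11:00-11:30, 13:00-16:30, 18:30-19:30.
Finn ∩ Grace ∩ Zubin: 11:00-11:30, 13:00-16:30.
Finn ∩ Grace ∩ Zubin ∩ Sven: 11:00-11:30, 13:00-16:30.
Finn ∩ Grace ∩ Zubin ∩ Sven ∩ Dmitri: 13:00-16:30.
The last common window of at least 90 minutes is 13:00-16:30; a 90-minute meeting can start as late as 15:00 and still end by 16:30.

15:00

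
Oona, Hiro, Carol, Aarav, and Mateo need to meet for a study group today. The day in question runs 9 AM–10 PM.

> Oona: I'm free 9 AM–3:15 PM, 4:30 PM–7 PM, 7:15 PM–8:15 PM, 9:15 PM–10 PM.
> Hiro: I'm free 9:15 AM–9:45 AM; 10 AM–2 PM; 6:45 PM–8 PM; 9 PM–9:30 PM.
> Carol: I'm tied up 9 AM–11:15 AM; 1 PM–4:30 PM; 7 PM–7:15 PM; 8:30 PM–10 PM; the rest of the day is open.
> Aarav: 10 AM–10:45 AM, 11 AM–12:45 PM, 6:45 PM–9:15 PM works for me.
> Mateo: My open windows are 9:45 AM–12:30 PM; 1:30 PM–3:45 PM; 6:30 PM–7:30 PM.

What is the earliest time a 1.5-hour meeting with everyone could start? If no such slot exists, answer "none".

Oona free: 09:00-15:15, 16:30-19:00, 19:15-20:15, 21:15-22:00.
Hiro free: 09:15-09:45, 10:00-14:00, 18:45-20:00, 21:00-21:30.
Carol free: 11:15-13:00, 16:30-19:00, 19:15-20:30 (invert busy blocks within the working day).
Aarav free: 10:00-10:45, 11:00-12:45, 18:45-21:15.
Mateo free: 09:45-12:30, 13:30-15:45, 18:30-19:30.
Oona ∩ Hiro: 09:15-09:45, 10:00-14:00, 18:45-19:00, 19:15-20:00, 21:15-21:30.
Oona ∩ Hiro ∩ Carol: 11:15-13:00, 18:45-19:00, 19:15-20:00.
Oona ∩ Hiro ∩ Carol ∩ Aarav: 11:15-12:45, 18:45-19:00, 19:15-20:00.
Oona ∩ Hiro ∩ Carol ∩ Aarav ∩ Mateo: 11:15-12:30, 18:45-19:00, 19:15-19:30.
No common window is at least 90 minutes long.

none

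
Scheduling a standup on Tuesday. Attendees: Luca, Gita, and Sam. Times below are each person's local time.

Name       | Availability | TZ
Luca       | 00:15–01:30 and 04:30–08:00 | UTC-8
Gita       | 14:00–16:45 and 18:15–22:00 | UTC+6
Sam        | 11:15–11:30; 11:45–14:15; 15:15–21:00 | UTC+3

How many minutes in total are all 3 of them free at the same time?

270

Luca in UTC: 08:15-09:30, 12:30-16:00 (add 8h to convert from UTC-8).
Gita in UTC: 08:00-10:45, 12:15-16:00 (subtract 6h to convert from UTC+6).
Sam in UTC: 08:15-08:30, 08:45-11:15, 12:15-18:00 (subtract 3h to convert from UTC+3).
Luca ∩ Gita: 08:15-09:30, 12:30-16:00.
Luca ∩ Gita ∩ Sam: 08:15-08:30, 08:45-09:30, 12:30-16:00.
Summing the common windows: 15 + 45 + 210 = 270 minutes.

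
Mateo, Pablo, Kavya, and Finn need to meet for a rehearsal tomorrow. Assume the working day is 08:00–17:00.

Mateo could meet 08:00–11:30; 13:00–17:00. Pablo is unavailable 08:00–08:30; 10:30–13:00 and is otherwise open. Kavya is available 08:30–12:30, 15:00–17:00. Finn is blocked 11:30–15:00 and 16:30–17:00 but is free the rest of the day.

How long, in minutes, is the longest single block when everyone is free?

120

Mateo free: 08:00-11:30, 13:00-17:00.
Pablo free: 08:30-10:30, 13:00-17:00 (invert busy blocks within the working day).
Kavya free: 08:30-12:30, 15:00-17:00.
Finn free: 08:00-11:30, 15:00-16:30 (invert busy blocks within the working day).
Mateo ∩ Pablo: 08:30-10:30, 13:00-17:00.
Mateo ∩ Pablo ∩ Kavya: 08:30-10:30, 15:00-17:00.
Mateo ∩ Pablo ∩ Kavya ∩ Finn: 08:30-10:30, 15:00-16:30.
The longest is 08:30-10:30 at 120 minutes.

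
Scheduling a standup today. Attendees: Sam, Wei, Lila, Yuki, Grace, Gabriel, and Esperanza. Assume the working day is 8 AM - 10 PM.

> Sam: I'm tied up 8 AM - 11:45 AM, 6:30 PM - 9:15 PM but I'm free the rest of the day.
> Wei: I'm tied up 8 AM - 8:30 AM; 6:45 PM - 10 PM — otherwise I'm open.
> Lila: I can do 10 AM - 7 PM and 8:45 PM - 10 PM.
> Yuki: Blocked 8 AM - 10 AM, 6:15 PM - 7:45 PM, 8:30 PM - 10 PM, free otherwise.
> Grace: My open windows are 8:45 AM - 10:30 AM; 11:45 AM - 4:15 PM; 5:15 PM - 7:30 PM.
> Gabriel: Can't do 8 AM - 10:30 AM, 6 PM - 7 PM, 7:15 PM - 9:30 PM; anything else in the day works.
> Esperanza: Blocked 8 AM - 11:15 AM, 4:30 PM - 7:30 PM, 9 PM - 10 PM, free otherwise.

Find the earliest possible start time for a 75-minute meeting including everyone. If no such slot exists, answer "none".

Sam free: 11:45-18:30, 21:15-22:00 (invert busy blocks within the working day).
Wei free: 08:30-18:45 (invert busy blocks within the working day).
Lila free: 10:00-19:00, 20:45-22:00.
Yuki free: 10:00-18:15, 19:45-20:30 (invert busy blocks within the working day).
Grace free: 08:45-10:30, 11:45-16:15, 17:15-19:30.
Gabriel free: 10:30-18:00, 19:00-19:15, 21:30-22:00 (invert busy blocks within the working day).
Esperanza free: 11:15-16:30, 19:30-21:00 (invert busy blocks within the working day).
Sam ∩ Wei: 11:45-18:30.
Sam ∩ Wei ∩ Lila: 11:45-18:30.
Sam ∩ Wei ∩ Lila ∩ Yuki: 11:45-18:15.
Sam ∩ Wei ∩ Lila ∩ Yuki ∩ Grace: 11:45-16:15, 17:15-18:15.
Sam ∩ Wei ∩ Lila ∩ Yuki ∩ Grace ∩ Gabriel: 11:45-16:15, 17:15-18:00.
Sam ∩ Wei ∩ Lila ∩ Yuki ∩ Grace ∩ Gabriel ∩ Esperanza: 11:45-16:15.
Those are the intersection windows.
The first common window of at least 75 minutes is 11:45-16:15, so the earliest start is 11:45.

11:45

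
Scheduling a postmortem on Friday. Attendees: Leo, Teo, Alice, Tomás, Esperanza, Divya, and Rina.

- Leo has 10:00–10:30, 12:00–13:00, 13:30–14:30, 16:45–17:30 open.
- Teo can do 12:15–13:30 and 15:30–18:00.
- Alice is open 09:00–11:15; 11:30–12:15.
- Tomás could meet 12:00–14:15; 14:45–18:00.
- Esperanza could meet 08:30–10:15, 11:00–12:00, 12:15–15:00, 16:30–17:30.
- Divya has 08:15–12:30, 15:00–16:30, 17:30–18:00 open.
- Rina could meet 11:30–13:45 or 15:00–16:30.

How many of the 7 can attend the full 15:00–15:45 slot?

Tomás, Divya, and Rina can make the full 15:00-15:45 slot — that's 3.

3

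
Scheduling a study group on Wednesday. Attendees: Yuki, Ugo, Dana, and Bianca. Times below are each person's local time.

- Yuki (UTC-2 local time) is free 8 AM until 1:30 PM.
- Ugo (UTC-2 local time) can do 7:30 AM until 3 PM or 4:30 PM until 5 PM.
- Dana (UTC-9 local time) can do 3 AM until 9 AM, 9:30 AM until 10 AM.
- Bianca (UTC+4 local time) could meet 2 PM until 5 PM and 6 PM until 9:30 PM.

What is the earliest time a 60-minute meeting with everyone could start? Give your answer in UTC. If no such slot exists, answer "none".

12:00

Yuki in UTC: 10:00-15:30 (add 2h to convert from UTC-2).
Ugo in UTC: 09:30-17:00, 18:30-19:00 (add 2h to convert from UTC-2).
Dana in UTC: 12:00-18:00, 18:30-19:00 (add 9h to convert from UTC-9).
Bianca in UTC: 10:00-13:00, 14:00-17:30 (subtract 4h to convert from UTC+4).
Yuki ∩ Ugo: 10:00-15:30.
Yuki ∩ Ugo ∩ Dana: 12:00-15:30.
Yuki ∩ Ugo ∩ Dana ∩ Bianca: 12:00-13:00, 14:00-15:30.
The first common window of at least 60 minutes is 12:00-13:00, so the earliest start is 12:00.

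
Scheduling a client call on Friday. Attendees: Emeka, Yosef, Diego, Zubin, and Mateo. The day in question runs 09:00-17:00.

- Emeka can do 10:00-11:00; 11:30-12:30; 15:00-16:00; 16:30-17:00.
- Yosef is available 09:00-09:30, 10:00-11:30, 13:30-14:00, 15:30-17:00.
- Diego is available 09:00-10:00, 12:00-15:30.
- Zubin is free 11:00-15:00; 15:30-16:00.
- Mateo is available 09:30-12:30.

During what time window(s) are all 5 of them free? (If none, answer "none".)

none

Emeka ∩ Yosef: 10:00-11:00, 15:30-16:00, 16:30-17:00.
Emeka ∩ Yosef ∩ Diego: ∅.
Emeka ∩ Yosef ∩ Diego ∩ Zubin: ∅.
Emeka ∩ Yosef ∩ Diego ∩ Zubin ∩ Mateo: ∅.
There is no time when everyone is free.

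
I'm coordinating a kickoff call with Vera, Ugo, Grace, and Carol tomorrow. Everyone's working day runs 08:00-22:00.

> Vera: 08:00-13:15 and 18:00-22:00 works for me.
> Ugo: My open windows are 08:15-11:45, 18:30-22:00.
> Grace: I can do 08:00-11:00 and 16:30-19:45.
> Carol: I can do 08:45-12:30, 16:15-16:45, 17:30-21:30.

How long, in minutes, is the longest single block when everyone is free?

Vera ∩ Ugo: 08:15-11:45, 18:30-22:00.
Vera ∩ Ugo ∩ Grace: 08:15-11:00, 18:30-19:45.
Vera ∩ Ugo ∩ Grace ∩ Carol: 08:45-11:00, 18:30-19:45.
The longest is 08:45-11:00 at 135 minutes.

135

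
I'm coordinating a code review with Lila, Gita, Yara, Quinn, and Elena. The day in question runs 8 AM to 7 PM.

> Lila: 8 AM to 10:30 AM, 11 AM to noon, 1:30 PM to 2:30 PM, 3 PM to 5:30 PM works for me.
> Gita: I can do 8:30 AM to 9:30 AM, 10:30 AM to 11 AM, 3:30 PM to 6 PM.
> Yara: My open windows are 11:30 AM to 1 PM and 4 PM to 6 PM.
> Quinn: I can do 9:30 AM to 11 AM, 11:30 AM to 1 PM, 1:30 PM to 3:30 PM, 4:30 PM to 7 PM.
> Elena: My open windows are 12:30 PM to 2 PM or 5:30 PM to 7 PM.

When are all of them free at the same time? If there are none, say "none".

none

Lila ∩ Gita: 08:30-09:30, 15:30-17:30.
Lila ∩ Gita ∩ Yara: 16:00-17:30.
Lila ∩ Gita ∩ Yara ∩ Quinn: 16:30-17:30.
Lila ∩ Gita ∩ Yara ∩ Quinn ∩ Elena: ∅.
There is no time when everyone is free.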